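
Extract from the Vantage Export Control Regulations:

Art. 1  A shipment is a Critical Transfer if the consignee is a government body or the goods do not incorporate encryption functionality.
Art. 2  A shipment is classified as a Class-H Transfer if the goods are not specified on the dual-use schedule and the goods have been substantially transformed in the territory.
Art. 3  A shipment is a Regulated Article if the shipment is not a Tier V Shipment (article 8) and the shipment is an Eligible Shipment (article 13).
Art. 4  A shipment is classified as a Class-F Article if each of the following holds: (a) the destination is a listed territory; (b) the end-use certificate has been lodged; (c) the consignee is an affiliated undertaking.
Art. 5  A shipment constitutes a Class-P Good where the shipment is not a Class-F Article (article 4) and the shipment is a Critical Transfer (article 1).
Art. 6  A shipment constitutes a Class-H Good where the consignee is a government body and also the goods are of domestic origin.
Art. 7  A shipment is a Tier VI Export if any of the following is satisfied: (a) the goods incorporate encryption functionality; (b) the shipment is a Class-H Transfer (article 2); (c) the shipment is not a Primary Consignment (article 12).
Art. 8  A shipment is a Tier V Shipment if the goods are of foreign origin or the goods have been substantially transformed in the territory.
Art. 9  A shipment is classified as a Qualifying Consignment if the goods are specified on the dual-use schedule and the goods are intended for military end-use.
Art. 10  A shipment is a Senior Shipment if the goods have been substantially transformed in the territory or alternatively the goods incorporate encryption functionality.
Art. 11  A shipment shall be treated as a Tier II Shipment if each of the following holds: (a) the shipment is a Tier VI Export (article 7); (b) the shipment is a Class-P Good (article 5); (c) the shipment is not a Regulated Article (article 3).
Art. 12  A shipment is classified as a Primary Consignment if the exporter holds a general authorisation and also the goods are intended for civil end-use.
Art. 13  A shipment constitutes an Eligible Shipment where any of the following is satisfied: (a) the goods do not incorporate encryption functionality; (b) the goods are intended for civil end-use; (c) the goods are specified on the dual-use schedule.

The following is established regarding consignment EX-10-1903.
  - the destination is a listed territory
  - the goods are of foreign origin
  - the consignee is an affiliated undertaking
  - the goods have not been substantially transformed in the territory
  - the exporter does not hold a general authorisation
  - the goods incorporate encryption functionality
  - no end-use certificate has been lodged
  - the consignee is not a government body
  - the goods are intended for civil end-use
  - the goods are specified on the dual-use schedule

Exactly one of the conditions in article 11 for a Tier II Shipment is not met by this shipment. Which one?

article 2 — Class-H Transfer: [the goods are not specified on the dual-use schedule? no] AND [the goods have been substantially transformed in the territory? no] → not satisfied.
article 12 — Primary Consignment: [the exporter holds a general authorisation? no] AND [the goods are intended for civil end-use? yes] → not satisfied.
article 7 — Tier VI Export: [the goods incorporate encryption functionality? yes] OR [Class-H Transfer (article 2)? no] OR [not a Primary Consignment (article 12)? yes] → satisfied.
article 4 — Class-F Article: [the destination is a listed territory? yes] AND [the end-use certificate has been lodged? no] AND [the consignee is an affiliated undertaking? yes] → not satisfied.
article 1 — Critical Transfer: [the consignee is a government body? no] OR [the goods do not incorporate encryption functionality? no] → not satisfied.
article 5 — Class-P Good: [not a Class-F Article (article 4)? yes] AND [Critical Transfer (article 1)? no] → not satisfied.
article 8 — Tier V Shipment: [the goods are of foreign origin? yes] OR [the goods have been substantially transformed in the territory? no] → satisfied.
article 13 — Eligible Shipment: [the goods do not incorporate encryption functionality? no] OR [the goods are intended for civil end-use? yes] OR [the goods are specified on the dual-use schedule? yes] → satisfied.
article 3 — Regulated Article: [not a Tier V Shipment (article 8)? no] AND [Eligible Shipment (article 13)? yes] → not satisfied.
article 11 — Tier II Shipment: [Tier VI Export (article 7)? yes] AND [Class-P Good (article 5)? no] AND [not a Regulated Article (article 3)? yes] → not satisfied.

Class-P Good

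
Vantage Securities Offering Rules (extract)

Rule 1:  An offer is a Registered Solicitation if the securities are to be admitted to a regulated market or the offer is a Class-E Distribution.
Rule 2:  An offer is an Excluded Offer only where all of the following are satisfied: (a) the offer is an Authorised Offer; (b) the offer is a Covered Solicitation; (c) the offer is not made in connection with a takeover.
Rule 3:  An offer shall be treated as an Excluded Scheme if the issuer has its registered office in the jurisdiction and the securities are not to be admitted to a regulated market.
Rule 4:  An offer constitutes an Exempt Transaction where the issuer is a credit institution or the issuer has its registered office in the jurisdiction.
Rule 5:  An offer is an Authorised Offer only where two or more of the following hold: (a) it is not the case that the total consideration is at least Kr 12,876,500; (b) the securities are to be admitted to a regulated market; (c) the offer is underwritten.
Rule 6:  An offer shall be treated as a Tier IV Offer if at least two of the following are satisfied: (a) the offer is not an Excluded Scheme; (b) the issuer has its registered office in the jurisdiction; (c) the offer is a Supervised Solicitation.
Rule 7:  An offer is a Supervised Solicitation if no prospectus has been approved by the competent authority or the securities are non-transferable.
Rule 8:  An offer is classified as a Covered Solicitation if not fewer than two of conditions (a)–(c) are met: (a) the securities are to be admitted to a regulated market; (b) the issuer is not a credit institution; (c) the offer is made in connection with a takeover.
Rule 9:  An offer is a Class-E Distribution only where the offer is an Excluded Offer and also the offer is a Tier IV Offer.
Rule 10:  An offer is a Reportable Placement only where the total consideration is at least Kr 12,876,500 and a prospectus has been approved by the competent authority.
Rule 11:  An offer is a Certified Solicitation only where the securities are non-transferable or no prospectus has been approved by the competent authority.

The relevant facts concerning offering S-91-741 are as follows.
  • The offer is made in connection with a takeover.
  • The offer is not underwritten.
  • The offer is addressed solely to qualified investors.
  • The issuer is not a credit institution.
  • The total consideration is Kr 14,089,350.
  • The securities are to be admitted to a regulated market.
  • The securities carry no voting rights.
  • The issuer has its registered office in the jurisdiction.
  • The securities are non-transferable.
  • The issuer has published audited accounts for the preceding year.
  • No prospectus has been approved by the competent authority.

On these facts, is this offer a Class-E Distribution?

No

rule 5 — Authorised Offer: total consideration: Kr 14,089,350 ≥ Kr 12,876,500? yes, so negated condition no; the securities are to be admitted to a regulated market? yes; the offer is underwritten? no — 1 of 3 hold (need ≥2) → not satisfied.
rule 8 — Covered Solicitation: the securities are to be admitted to a regulated market? yes; the issuer is not a credit institution? yes; the offer is made in connection with a takeover? yes — 3 of 3 hold (need ≥2) → satisfied.
rule 2 — Excluded Offer: [Authorised Offer (rule 5)? no] AND [Covered Solicitation (rule 8)? yes] AND [the offer is not made in connection with a takeover? no] → not satisfied.
rule 3 — Excluded Scheme: [the issuer has its registered office in the jurisdiction? yes] AND [the securities are not to be admitted to a regulated market? no] → not satisfied.
rule 7 — Supervised Solicitation: [no prospectus has been approved by the competent authority? yes] OR [the securities are non-transferable? yes] → satisfied.
rule 6 — Tier IV Offer: not an Excluded Scheme (rule 3)? yes; the issuer has its registered office in the jurisdiction? yes; Supervised Solicitation (rule 7)? yes — 3 of 3 hold (need ≥2) → satisfied.
rule 9 — Class-E Distribution: [Excluded Offer (rule 2)? no] AND [Tier IV Offer (rule 6)? yes] → not satisfied.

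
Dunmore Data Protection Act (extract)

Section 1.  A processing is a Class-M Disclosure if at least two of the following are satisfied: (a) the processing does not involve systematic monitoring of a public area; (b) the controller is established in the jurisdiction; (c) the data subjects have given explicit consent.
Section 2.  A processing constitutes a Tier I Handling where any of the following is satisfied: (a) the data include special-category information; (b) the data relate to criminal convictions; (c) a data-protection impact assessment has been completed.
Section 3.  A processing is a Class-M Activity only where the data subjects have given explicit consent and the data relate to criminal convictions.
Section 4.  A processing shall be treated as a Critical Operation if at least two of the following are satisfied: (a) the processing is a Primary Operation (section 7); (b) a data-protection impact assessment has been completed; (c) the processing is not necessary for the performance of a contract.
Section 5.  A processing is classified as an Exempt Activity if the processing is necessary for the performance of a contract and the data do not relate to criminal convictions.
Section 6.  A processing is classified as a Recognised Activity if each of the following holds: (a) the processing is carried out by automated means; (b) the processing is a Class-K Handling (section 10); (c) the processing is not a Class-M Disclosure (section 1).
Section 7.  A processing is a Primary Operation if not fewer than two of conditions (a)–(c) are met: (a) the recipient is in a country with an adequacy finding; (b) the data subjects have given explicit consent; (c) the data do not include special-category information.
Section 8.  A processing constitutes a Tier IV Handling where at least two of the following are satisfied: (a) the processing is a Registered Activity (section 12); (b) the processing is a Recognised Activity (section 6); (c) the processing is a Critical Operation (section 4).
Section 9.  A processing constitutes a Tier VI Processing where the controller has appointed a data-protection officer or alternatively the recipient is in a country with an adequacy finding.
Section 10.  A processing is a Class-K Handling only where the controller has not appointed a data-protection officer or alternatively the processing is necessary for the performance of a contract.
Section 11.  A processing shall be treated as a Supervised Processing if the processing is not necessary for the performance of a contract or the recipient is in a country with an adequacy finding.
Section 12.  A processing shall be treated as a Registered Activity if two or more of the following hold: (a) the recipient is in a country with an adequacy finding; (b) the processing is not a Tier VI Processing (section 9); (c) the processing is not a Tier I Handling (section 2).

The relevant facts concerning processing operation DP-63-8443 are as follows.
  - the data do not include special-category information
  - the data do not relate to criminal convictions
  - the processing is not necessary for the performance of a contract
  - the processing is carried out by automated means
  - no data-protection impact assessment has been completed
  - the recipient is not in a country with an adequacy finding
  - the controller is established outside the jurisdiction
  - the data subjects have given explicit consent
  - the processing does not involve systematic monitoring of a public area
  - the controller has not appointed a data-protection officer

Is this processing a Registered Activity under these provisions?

Yes

Under section 9: the controller has appointed a data-protection officer? no; or the recipient is in a country with an adequacy finding? no. So the processing is not a Tier VI Processing.
Under section 2: the data include special-category information? no; or the data relate to criminal convictions? no; or a data-protection impact assessment has been completed? no. So the processing is not a Tier I Handling.
Under section 12: the recipient is in a country with an adequacy finding? no; not a Tier VI Processing (section 9)? yes; not a Tier I Handling (section 2)? yes — 2 of 3 hold (need ≥2) → satisfied.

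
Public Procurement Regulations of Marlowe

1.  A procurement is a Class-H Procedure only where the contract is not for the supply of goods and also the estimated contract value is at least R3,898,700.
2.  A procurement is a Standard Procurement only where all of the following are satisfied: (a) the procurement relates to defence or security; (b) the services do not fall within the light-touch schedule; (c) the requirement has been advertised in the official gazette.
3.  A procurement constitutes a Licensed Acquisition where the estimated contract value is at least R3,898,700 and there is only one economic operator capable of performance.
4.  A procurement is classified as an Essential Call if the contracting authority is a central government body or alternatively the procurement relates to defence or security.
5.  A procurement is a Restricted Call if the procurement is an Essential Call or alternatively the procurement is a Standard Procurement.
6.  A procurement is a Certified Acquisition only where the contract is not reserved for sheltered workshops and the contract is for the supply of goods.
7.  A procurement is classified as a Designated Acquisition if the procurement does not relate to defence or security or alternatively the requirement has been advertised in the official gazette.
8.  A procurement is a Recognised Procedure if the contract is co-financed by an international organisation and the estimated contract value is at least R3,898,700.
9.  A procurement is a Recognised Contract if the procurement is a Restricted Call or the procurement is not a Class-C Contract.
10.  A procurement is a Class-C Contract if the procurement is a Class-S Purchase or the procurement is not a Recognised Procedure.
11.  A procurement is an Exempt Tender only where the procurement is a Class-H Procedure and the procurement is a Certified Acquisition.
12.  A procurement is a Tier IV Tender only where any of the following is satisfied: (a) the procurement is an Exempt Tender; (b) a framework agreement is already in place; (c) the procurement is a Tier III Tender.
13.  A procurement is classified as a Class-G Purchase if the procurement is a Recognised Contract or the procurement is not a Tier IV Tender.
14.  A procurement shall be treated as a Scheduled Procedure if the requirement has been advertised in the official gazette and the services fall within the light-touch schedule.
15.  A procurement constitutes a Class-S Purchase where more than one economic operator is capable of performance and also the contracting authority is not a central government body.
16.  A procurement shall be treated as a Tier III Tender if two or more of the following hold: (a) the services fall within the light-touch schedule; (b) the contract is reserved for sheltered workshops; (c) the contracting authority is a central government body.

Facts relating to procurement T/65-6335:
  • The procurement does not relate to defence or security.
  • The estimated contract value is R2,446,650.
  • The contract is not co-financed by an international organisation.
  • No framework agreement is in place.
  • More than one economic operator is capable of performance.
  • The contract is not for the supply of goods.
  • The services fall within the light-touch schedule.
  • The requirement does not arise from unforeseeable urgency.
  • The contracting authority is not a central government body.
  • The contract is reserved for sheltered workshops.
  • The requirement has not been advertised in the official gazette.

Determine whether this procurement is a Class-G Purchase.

No

paragraph 4 — Essential Call: [the contracting authority is a central government body? no] OR [the procurement relates to defence or security? no] → not satisfied.
paragraph 2 — Standard Procurement: [the procurement relates to defence or security? no] AND [the services do not fall within the light-touch schedule? no] AND [the requirement has been advertised in the official gazette? no] → not satisfied.
paragraph 5 — Restricted Call: [Essential Call (paragraph 4)? no] OR [Standard Procurement (paragraph 2)? no] → not satisfied.
paragraph 15 — Class-S Purchase: [more than one economic operator is capable of performance? yes] AND [the contracting authority is not a central government body? yes] → satisfied.
paragraph 8 — Recognised Procedure: [the contract is co-financed by an international organisation? no] AND [estimated contract value: R2,446,650 ≥ R3,898,700? no] → not satisfied.
paragraph 10 — Class-C Contract: [Class-S Purchase (paragraph 15)? yes] OR [not a Recognised Procedure (paragraph 8)? yes] → satisfied.
paragraph 9 — Recognised Contract: [Restricted Call (paragraph 5)? no] OR [not a Class-C Contract (paragraph 10)? no] → not satisfied.
paragraph 1 — Class-H Procedure: [the contract is not for the supply of goods? yes] AND [estimated contract value: R2,446,650 ≥ R3,898,700? no] → not satisfied.
paragraph 6 — Certified Acquisition: [the contract is not reserved for sheltered workshops? no] AND [the contract is for the supply of goods? no] → not satisfied.
paragraph 11 — Exempt Tender: [Class-H Procedure (paragraph 1)? no] AND [Certified Acquisition (paragraph 6)? no] → not satisfied.
paragraph 16 — Tier III Tender: the services fall within the light-touch schedule? yes; the contract is reserved for sheltered workshops? yes; the contracting authority is a central government body? no — 2 of 3 hold (need ≥2) → satisfied.
paragraph 12 — Tier IV Tender: [Exempt Tender (paragraph 11)? no] OR [a framework agreement is already in place? no] OR [Tier III Tender (paragraph 16)? yes] → satisfied.
paragraph 13 — Class-G Purchase: [Recognised Contract (paragraph 9)? no] OR [not a Tier IV Tender (paragraph 12)? no] → not satisfied.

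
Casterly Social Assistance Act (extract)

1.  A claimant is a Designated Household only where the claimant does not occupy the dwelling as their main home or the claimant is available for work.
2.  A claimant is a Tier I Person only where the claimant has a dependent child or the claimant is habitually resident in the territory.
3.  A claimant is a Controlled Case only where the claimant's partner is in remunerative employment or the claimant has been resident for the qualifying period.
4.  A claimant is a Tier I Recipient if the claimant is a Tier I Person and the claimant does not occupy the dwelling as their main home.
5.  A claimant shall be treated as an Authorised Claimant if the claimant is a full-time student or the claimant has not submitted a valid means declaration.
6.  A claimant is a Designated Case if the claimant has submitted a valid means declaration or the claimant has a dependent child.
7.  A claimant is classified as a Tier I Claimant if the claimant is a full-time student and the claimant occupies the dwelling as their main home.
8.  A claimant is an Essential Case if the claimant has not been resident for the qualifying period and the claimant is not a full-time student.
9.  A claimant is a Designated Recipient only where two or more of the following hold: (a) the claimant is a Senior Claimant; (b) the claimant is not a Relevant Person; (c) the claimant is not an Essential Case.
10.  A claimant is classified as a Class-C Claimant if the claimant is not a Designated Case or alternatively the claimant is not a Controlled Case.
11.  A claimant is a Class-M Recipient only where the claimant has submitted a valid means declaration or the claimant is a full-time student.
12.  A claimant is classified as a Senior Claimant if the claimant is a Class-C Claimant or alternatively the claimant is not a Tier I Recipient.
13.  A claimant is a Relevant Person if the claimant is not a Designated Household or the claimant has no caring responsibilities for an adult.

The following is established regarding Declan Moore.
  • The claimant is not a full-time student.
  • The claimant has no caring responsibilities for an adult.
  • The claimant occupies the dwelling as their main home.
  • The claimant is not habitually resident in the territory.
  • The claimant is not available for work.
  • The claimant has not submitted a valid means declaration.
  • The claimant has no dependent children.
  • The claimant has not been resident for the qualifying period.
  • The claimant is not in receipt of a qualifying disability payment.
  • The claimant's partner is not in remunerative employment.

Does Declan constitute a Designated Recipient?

No

paragraph 6 — Designated Case: [the claimant has submitted a valid means declaration? no] OR [the claimant has a dependent child? no] → not satisfied.
paragraph 3 — Controlled Case: [the claimant's partner is in remunerative employment? no] OR [the claimant has been resident for the qualifying period? no] → not satisfied.
paragraph 10 — Class-C Claimant: [not a Designated Case (paragraph 6)? yes] OR [not a Controlled Case (paragraph 3)? yes] → satisfied.
paragraph 2 — Tier I Person: [the claimant has a dependent child? no] OR [the claimant is habitually resident in the territory? no] → not satisfied.
paragraph 4 — Tier I Recipient: [Tier I Person (paragraph 2)? no] AND [the claimant does not occupy the dwelling as their main home? no] → not satisfied.
paragraph 12 — Senior Claimant: [Class-C Claimant (paragraph 10)? yes] OR [not a Tier I Recipient (paragraph 4)? yes] → satisfied.
paragraph 1 — Designated Household: [the claimant does not occupy the dwelling as their main home? no] OR [the claimant is available for work? no] → not satisfied.
paragraph 13 — Relevant Person: [not a Designated Household (paragraph 1)? yes] OR [the claimant has no caring responsibilities for an adult? yes] → satisfied.
paragraph 8 — Essential Case: [the claimant has not been resident for the qualifying period? yes] AND [the claimant is not a full-time student? yes] → satisfied.
paragraph 9 — Designated Recipient: Senior Claimant (paragraph 12)? yes; not a Relevant Person (paragraph 13)? no; not an Essential Case (paragraph 8)? no — 1 of 3 hold (need ≥2) → not satisfied.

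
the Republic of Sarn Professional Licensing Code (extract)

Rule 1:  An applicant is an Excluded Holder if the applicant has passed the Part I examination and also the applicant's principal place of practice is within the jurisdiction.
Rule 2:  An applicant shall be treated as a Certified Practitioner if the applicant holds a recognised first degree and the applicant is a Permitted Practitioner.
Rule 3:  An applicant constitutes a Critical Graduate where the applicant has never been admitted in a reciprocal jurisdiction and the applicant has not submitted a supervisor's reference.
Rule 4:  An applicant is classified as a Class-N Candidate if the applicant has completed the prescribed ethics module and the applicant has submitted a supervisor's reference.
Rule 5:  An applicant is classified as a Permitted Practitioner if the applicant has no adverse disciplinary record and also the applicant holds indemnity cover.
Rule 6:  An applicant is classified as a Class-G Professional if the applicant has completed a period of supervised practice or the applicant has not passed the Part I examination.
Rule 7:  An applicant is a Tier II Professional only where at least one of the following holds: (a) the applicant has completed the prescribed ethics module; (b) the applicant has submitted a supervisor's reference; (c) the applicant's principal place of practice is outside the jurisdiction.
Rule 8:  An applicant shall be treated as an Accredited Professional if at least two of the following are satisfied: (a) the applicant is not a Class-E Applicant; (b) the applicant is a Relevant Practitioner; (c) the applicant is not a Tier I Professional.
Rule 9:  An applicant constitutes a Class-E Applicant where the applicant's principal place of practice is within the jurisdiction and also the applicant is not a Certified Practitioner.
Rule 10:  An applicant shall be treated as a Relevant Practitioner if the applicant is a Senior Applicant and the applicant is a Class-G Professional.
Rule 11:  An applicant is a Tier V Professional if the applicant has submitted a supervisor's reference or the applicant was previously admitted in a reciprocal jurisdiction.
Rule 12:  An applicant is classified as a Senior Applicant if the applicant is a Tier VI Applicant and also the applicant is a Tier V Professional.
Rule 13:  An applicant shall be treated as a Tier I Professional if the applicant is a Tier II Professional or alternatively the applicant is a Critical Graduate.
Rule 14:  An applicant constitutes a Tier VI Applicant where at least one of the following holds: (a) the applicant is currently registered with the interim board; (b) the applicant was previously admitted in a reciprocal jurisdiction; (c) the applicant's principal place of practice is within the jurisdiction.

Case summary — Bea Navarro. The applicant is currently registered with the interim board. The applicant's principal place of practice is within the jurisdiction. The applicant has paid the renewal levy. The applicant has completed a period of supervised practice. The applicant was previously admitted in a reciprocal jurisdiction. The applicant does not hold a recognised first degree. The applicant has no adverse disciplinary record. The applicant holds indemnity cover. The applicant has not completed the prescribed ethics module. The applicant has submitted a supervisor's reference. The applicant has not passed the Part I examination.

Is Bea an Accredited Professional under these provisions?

rule 5 — Permitted Practitioner: [the applicant has no adverse disciplinary record? yes] AND [the applicant holds indemnity cover? yes] → satisfied.
rule 2 — Certified Practitioner: [the applicant holds a recognised first degree? no] AND [Permitted Practitioner (rule 5)? yes] → not satisfied.
rule 9 — Class-E Applicant: [the applicant's principal place of practice is within the jurisdiction? yes] AND [not a Certified Practitioner (rule 2)? yes] → satisfied.
rule 14 — Tier VI Applicant: [the applicant is currently registered with the interim board? yes] OR [the applicant was previously admitted in a reciprocal jurisdiction? yes] OR [the applicant's principal place of practice is within the jurisdiction? yes] → satisfied.
rule 11 — Tier V Professional: [the applicant has submitted a supervisor's reference? yes] OR [the applicant was previously admitted in a reciprocal jurisdiction? yes] → satisfied.
rule 12 — Senior Applicant: [Tier VI Applicant (rule 14)? yes] AND [Tier V Professional (rule 11)? yes] → satisfied.
rule 6 — Class-G Professional: [the applicant has completed a period of supervised practice? yes] OR [the applicant has not passed the Part I examination? yes] → satisfied.
rule 10 — Relevant Practitioner: [Senior Applicant (rule 12)? yes] AND [Class-G Professional (rule 6)? yes] → satisfied.
rule 7 — Tier II Professional: [the applicant has completed the prescribed ethics module? no] OR [the applicant has submitted a supervisor's reference? yes] OR [the applicant's principal place of practice is outside the jurisdiction? no] → satisfied.
rule 3 — Critical Graduate: [the applicant has never been admitted in a reciprocal jurisdiction? no] AND [the applicant has not submitted a supervisor's reference? no] → not satisfied.
rule 13 — Tier I Professional: [Tier II Professional (rule 7)? yes] OR [Critical Graduate (rule 3)? no] → satisfied.
rule 8 — Accredited Professional: not a Class-E Applicant (rule 9)? no; Relevant Practitioner (rule 10)? yes; not a Tier I Professional (rule 13)? no — 1 of 3 hold (need ≥2) → not satisfied.

No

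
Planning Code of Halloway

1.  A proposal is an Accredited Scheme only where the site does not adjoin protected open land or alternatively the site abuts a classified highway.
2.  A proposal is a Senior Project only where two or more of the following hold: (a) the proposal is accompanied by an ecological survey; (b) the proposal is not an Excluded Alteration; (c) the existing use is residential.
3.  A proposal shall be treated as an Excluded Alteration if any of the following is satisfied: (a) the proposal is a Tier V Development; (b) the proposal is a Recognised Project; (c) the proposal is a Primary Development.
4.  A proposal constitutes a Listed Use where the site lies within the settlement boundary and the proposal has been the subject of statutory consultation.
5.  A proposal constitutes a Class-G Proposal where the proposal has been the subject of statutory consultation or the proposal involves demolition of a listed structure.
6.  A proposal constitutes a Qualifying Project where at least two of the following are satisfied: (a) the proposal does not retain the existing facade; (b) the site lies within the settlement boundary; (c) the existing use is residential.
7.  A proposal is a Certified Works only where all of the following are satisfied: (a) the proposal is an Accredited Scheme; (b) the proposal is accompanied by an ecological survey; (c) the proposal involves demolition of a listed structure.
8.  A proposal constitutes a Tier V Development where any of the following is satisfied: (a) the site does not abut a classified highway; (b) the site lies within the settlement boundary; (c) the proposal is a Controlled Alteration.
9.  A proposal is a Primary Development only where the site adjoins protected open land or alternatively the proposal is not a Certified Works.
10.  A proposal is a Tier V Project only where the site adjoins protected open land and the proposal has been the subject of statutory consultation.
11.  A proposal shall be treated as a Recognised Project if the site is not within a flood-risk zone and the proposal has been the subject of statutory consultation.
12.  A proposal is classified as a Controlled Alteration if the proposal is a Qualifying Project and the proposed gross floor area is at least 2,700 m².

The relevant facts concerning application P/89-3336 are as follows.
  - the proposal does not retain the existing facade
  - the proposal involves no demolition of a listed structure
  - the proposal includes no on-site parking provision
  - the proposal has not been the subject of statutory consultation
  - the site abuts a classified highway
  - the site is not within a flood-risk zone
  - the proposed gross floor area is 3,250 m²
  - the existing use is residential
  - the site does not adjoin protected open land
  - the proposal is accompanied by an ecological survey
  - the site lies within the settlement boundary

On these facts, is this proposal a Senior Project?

Yes

paragraph 6 — Qualifying Project: the proposal does not retain the existing facade? yes; the site lies within the settlement boundary? yes; the existing use is residential? yes — 3 of 3 hold (need ≥2) → satisfied.
paragraph 12 — Controlled Alteration: [Qualifying Project (paragraph 6)? yes] AND [proposed gross floor area: 3,250 m² ≥ 2,700 m²? yes] → satisfied.
paragraph 8 — Tier V Development: [the site does not abut a classified highway? no] OR [the site lies within the settlement boundary? yes] OR [Controlled Alteration (paragraph 12)? yes] → satisfied.
paragraph 11 — Recognised Project: [the site is not within a flood-risk zone? yes] AND [the proposal has been the subject of statutory consultation? no] → not satisfied.
paragraph 1 — Accredited Scheme: [the site does not adjoin protected open land? yes] OR [the site abuts a classified highway? yes] → satisfied.
paragraph 7 — Certified Works: [Accredited Scheme (paragraph 1)? yes] AND [the proposal is accompanied by an ecological survey? yes] AND [the proposal involves demolition of a listed structure? no] → not satisfied.
paragraph 9 — Primary Development: [the site adjoins protected open land? no] OR [not a Certified Works (paragraph 7)? yes] → satisfied.
paragraph 3 — Excluded Alteration: [Tier V Development (paragraph 8)? yes] OR [Recognised Project (paragraph 11)? no] OR [Primary Development (paragraph 9)? yes] → satisfied.
paragraph 2 — Senior Project: the proposal is accompanied by an ecological survey? yes; not an Excluded Alteration (paragraph 3)? no; the existing use is residential? yes — 2 of 3 hold (need ≥2) → satisfied.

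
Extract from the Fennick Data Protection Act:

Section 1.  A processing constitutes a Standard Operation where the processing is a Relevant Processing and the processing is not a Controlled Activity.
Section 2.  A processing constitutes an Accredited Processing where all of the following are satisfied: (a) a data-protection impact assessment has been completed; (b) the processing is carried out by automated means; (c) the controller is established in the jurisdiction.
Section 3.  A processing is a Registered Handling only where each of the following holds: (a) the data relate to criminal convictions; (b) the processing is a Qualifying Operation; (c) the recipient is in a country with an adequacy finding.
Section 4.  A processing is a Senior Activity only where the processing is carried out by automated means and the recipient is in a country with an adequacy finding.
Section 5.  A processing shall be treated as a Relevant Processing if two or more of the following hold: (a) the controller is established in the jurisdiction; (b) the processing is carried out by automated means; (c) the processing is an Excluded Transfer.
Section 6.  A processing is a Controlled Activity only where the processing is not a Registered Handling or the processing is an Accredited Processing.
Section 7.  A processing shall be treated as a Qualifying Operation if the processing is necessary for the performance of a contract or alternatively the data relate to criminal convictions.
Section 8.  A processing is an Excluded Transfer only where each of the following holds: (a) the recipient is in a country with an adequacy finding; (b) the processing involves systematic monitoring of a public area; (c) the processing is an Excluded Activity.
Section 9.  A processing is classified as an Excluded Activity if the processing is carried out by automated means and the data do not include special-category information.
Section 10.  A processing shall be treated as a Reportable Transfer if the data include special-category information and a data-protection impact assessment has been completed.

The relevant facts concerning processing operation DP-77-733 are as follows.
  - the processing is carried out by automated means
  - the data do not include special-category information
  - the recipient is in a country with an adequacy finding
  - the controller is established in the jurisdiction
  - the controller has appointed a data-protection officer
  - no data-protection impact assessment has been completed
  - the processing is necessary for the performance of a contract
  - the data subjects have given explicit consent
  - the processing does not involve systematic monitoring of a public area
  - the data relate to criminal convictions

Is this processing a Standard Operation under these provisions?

section 9 — Excluded Activity: [the processing is carried out by automated means? yes] AND [the data do not include special-category information? yes] → satisfied.
section 8 — Excluded Transfer: [the recipient is in a country with an adequacy finding? yes] AND [the processing involves systematic monitoring of a public area? no] AND [Excluded Activity (section 9)? yes] → not satisfied.
section 5 — Relevant Processing: the controller is established in the jurisdiction? yes; the processing is carried out by automated means? yes; Excluded Transfer (section 8)? no — 2 of 3 hold (need ≥2) → satisfied.
section 7 — Qualifying Operation: [the processing is necessary for the performance of a contract? yes] OR [the data relate to criminal convictions? yes] → satisfied.
section 3 — Registered Handling: [the data relate to criminal convictions? yes] AND [Qualifying Operation (section 7)? yes] AND [the recipient is in a country with an adequacy finding? yes] → satisfied.
section 2 — Accredited Processing: [a data-protection impact assessment has been completed? no] AND [the processing is carried out by automated means? yes] AND [the controller is established in the jurisdiction? yes] → not satisfied.
section 6 — Controlled Activity: [not a Registered Handling (section 3)? no] OR [Accredited Processing (section 2)? no] → not satisfied.
section 1 — Standard Operation: [Relevant Processing (section 5)? yes] AND [not a Controlled Activity (section 6)? yes] → satisfied.

Yes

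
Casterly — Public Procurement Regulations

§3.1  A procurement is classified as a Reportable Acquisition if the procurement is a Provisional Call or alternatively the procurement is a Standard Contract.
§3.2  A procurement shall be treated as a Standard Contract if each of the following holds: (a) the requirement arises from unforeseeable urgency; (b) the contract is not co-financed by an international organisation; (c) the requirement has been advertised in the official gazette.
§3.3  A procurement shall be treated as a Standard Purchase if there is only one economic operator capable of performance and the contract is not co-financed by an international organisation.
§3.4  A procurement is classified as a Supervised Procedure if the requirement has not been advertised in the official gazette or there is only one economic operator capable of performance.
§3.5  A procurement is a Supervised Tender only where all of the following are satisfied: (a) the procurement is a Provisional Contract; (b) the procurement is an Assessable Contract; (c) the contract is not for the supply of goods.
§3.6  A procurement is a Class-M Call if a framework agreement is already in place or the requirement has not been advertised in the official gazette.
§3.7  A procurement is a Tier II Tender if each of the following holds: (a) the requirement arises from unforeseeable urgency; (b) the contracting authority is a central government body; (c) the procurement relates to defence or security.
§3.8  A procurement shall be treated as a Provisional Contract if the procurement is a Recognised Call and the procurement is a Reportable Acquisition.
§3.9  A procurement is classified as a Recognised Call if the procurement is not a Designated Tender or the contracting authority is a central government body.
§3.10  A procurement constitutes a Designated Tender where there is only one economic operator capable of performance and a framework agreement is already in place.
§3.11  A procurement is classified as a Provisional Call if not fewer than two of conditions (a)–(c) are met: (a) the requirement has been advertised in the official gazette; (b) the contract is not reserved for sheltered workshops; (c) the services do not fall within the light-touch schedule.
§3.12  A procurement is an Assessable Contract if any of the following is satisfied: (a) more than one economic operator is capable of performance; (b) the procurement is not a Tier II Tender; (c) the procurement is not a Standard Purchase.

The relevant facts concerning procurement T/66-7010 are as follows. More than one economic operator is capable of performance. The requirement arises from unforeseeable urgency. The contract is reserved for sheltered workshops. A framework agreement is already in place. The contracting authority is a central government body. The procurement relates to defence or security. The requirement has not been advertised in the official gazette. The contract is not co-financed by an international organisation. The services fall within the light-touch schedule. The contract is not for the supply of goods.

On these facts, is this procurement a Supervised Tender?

No

§3.10 — Designated Tender: [there is only one economic operator capable of performance? no] AND [a framework agreement is already in place? yes] → not satisfied.
§3.9 — Recognised Call: [not a Designated Tender (§3.10)? yes] OR [the contracting authority is a central government body? yes] → satisfied.
§3.11 — Provisional Call: the requirement has been advertised in the official gazette? no; the contract is not reserved for sheltered workshops? no; the services do not fall within the light-touch schedule? no — 0 of 3 hold (need ≥2) → not satisfied.
§3.2 — Standard Contract: [the requirement arises from unforeseeable urgency? yes] AND [the contract is not co-financed by an international organisation? yes] AND [the requirement has been advertised in the official gazette? no] → not satisfied.
§3.1 — Reportable Acquisition: [Provisional Call (§3.11)? no] OR [Standard Contract (§3.2)? no] → not satisfied.
§3.8 — Provisional Contract: [Recognised Call (§3.9)? yes] AND [Reportable Acquisition (§3.1)? no] → not satisfied.
§3.7 — Tier II Tender: [the requirement arises from unforeseeable urgency? yes] AND [the contracting authority is a central government body? yes] AND [the procurement relates to defence or security? yes] → satisfied.
§3.3 — Standard Purchase: [there is only one economic operator capable of performance? no] AND [the contract is not co-financed by an international organisation? yes] → not satisfied.
§3.12 — Assessable Contract: [more than one economic operator is capable of performance? yes] OR [not a Tier II Tender (§3.7)? no] OR [not a Standard Purchase (§3.3)? yes] → satisfied.
§3.5 — Supervised Tender: [Provisional Contract (§3.8)? no] AND [Assessable Contract (§3.12)? yes] AND [the contract is not for the supply of goods? yes] → not satisfied.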